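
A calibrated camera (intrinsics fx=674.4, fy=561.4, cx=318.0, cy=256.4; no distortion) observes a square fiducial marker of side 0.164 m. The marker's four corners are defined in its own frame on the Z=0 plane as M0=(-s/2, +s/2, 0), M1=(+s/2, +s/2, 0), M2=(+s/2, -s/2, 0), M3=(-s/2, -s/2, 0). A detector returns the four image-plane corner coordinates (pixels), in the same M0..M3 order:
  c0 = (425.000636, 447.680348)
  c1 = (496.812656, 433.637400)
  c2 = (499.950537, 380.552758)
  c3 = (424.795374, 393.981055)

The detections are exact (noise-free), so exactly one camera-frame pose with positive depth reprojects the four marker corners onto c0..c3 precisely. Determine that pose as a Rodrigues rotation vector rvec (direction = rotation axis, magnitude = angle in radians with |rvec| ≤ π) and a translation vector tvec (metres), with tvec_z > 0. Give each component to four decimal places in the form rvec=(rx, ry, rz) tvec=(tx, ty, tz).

rvec=(0.3923, -0.2283, -0.1125) tvec=(0.2978, 0.3927, 1.3944)

Intrinsics K: fx=674.4, fy=561.4, cx=318.0, cy=256.4
Marker side s = 0.164 m; corners in marker frame (Z=0):
  M0 = (-0.0820, +0.0820, 0)
  M1 = (+0.0820, +0.0820, 0)
  M2 = (+0.0820, -0.0820, 0)
  M3 = (-0.0820, -0.0820, 0)
Detected image corners:
  c0 = (425.000636, 447.680348) px
  c1 = (496.812656, 433.637400) px
  c2 = (499.950537, 380.552758) px
  c3 = (424.795374, 393.981055) px
Planar DLT: solve 8×8 A·h = b for H (H[2,2]=1):
  H  [+513.52418 +120.31400 +462.05165]
  H  [-24.89318 +441.55137 +414.49624]
  H  [+0.14229 +0.28025 +1.00000]
B = K⁻¹H; ‖b₁‖=0.717170, ‖b₂‖=0.717170; λ = 2/(‖b₁‖+‖b₂‖) = 1.394369, sign → tz>0 ⇒ λ=+1.394369
r₁ = λ·B[:,0] = (+0.96819,-0.15244,+0.19841); r₂ = λ·B[:,1] = (+0.06450,+0.91823,+0.39077)
r₃ = r₁×r₂ = (-0.24175,-0.36554,+0.89885); SVD([r₁ r₂ r₃]) → R = UVᵀ:
  R  [+0.96819 +0.06450 -0.24175]
  R  [-0.15244 +0.91823 -0.36554]
  R  [+0.19841 +0.39077 +0.89885]
t = (+0.29784, +0.39267, +1.39437) m
tr R = 2.785269; θ = arccos((tr R − 1)/2) = 0.467640 rad = 26.794°
axis k = ((R−Rᵀ)₃₂, (R−Rᵀ)₁₃, (R−Rᵀ)₂₁) / (2 sinθ) = (+0.838891, -0.488221, -0.240629)
rvec = θ·k = (+0.392299, -0.228312, -0.112528)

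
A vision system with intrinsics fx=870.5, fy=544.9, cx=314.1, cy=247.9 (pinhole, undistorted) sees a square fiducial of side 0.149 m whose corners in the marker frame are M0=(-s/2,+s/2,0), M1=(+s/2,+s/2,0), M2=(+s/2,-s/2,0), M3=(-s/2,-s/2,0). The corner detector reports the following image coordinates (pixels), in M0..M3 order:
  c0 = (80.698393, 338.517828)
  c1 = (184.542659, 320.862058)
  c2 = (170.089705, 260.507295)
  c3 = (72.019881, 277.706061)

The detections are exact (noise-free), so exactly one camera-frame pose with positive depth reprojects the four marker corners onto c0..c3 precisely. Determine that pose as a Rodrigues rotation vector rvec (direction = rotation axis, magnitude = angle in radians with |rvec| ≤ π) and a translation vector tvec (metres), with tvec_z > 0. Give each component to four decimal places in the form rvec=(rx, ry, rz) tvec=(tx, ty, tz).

rvec=(-0.4652, 0.1335, -0.2494) tvec=(-0.2621, 0.1131, 1.2161)

Intrinsics K: fx=870.5, fy=544.9, cx=314.1, cy=247.9
Marker side s = 0.149 m; corners in marker frame (Z=0):
  M0 = (-0.0745, +0.0745, 0)
  M1 = (+0.0745, +0.0745, 0)
  M2 = (+0.0745, -0.0745, 0)
  M3 = (-0.0745, -0.0745, 0)
Detected image corners:
  c0 = (80.698393, 338.517828) px
  c1 = (184.542659, 320.862058) px
  c2 = (170.089705, 260.507295) px
  c3 = (72.019881, 277.706061) px
Planar DLT: solve 8×8 A·h = b for H (H[2,2]=1):
  H  [+669.67690 +29.69047 +126.45743]
  H  [-134.25045 +293.66047 +298.58456]
  H  [-0.05789 -0.37724 +1.00000]
B = K⁻¹H; ‖b₁‖=0.822294, ‖b₂‖=0.822294; λ = 2/(‖b₁‖+‖b₂‖) = 1.216109, sign → tz>0 ⇒ λ=+1.216109
r₁ = λ·B[:,0] = (+0.96096,-0.26759,-0.07040); r₂ = λ·B[:,1] = (+0.20701,+0.86411,-0.45877)
r₃ = r₁×r₂ = (+0.18360,+0.42628,+0.88576); SVD([r₁ r₂ r₃]) → R = UVᵀ:
  R  [+0.96096 +0.20701 +0.18360]
  R  [-0.26759 +0.86411 +0.42628]
  R  [-0.07040 -0.45877 +0.88576]
t = (-0.26214, +0.11312, +1.21611) m
tr R = 2.710827; θ = arccos((tr R − 1)/2) = 0.544448 rad = 31.195°
axis k = ((R−Rᵀ)₃₂, (R−Rᵀ)₁₃, (R−Rᵀ)₂₁) / (2 sinθ) = (-0.854381, +0.245195, -0.458162)
rvec = θ·k = (-0.465166, +0.133496, -0.249445)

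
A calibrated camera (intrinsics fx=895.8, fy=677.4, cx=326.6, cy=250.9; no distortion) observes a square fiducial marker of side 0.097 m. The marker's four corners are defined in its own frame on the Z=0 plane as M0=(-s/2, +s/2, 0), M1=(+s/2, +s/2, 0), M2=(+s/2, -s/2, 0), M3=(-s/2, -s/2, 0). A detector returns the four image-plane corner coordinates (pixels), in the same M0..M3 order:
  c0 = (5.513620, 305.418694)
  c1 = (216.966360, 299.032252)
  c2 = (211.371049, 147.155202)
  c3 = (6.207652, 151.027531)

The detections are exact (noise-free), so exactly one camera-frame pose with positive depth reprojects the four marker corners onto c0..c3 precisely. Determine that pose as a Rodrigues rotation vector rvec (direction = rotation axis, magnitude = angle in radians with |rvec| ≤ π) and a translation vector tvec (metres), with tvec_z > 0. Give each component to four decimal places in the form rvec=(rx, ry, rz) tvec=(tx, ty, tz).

rvec=(-0.1342, -0.0647, -0.0399) tvec=(-0.1019, -0.0165, 0.4228)

Intrinsics K: fx=895.8, fy=677.4, cx=326.6, cy=250.9
Marker side s = 0.097 m; corners in marker frame (Z=0):
  M0 = (-0.0485, +0.0485, 0)
  M1 = (+0.0485, +0.0485, 0)
  M2 = (+0.0485, -0.0485, 0)
  M3 = (-0.0485, -0.0485, 0)
Detected image corners:
  c0 = (5.513620, 305.418694) px
  c1 = (216.966360, 299.032252) px
  c2 = (211.371049, 147.155202) px
  c3 = (6.207652, 151.027531) px
Planar DLT: solve 8×8 A·h = b for H (H[2,2]=1):
  H  [+2164.48013 -8.93502 +110.79806]
  H  [-16.85652 +1507.94174 +224.47586]
  H  [+0.15877 -0.31313 +1.00000]
B = K⁻¹H; ‖b₁‖=2.365188, ‖b₂‖=2.365188; λ = 2/(‖b₁‖+‖b₂‖) = 0.422799, sign → tz>0 ⇒ λ=+0.422799
r₁ = λ·B[:,0] = (+0.99712,-0.03538,+0.06713); r₂ = λ·B[:,1] = (+0.04405,+0.99022,-0.13239)
r₃ = r₁×r₂ = (-0.06179,+0.13497,+0.98892); SVD([r₁ r₂ r₃]) → R = UVᵀ:
  R  [+0.99712 +0.04405 -0.06179]
  R  [-0.03538 +0.99022 +0.13497]
  R  [+0.06713 -0.13239 +0.98892]
t = (-0.10185, -0.01649, +0.42280) m
tr R = 2.976257; θ = arccos((tr R − 1)/2) = 0.154241 rad = 8.837°
axis k = ((R−Rᵀ)₃₂, (R−Rᵀ)₁₃, (R−Rᵀ)₂₁) / (2 sinθ) = (-0.870138, -0.419552, -0.258528)
rvec = θ·k = (-0.134211, -0.064712, -0.039876)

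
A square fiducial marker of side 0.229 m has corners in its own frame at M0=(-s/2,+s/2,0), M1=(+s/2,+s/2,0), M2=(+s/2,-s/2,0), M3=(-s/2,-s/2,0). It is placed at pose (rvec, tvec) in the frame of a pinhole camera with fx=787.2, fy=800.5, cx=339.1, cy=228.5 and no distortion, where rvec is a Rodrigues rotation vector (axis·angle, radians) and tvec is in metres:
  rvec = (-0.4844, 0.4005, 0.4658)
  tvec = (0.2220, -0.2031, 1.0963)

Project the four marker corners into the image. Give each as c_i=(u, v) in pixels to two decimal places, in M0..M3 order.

Intrinsics K: fx=787.2, fy=800.5, cx=339.1, cy=228.5
Marker side s = 0.229 m; corners in marker frame (Z=0):
  M0 = (-0.1145, +0.1145, 0)
  M1 = (+0.1145, +0.1145, 0)
  M2 = (+0.1145, -0.1145, 0)
  M3 = (-0.1145, -0.1145, 0)
rvec = (-0.4844, 0.4005, 0.4658), |rvec| = θ = 0.78231 rad = 44.823°
Rodrigues: sinθ=0.70492, 1−cosθ=0.29071; R = I + sinθ·[k]× + (1−cosθ)·[k]×²:
    [+0.82074 -0.51187 +0.25370]
    [+0.32757 +0.78548 +0.52510]
    [-0.46806 -0.34787 +0.81235]
t = (0.2220, -0.2031, 1.0963) m
M0: Pc = R·M0+t = (+0.06942, -0.15067, +1.11006); u = 787.2·(+0.06942)/1.11006 + 339.1 = 388.3258, v = 800.5·(-0.15067)/1.11006 + 228.5 = 119.8478
M1: Pc = R·M1+t = (+0.25737, -0.07566, +1.00288); u = 787.2·(+0.25737)/1.00288 + 339.1 = 541.1171, v = 800.5·(-0.07566)/1.00288 + 228.5 = 168.1107
M2: Pc = R·M2+t = (+0.37458, -0.25553, +1.08254); u = 787.2·(+0.37458)/1.08254 + 339.1 = 611.4906, v = 800.5·(-0.25553)/1.08254 + 228.5 = 39.5436
M3: Pc = R·M3+t = (+0.18663, -0.33054, +1.18972); u = 787.2·(+0.18663)/1.18972 + 339.1 = 462.5897, v = 800.5·(-0.33054)/1.18972 + 228.5 = 6.0953

c0=(388.33, 119.85) c1=(541.12, 168.11) c2=(611.49, 39.54) c3=(462.59, 6.10)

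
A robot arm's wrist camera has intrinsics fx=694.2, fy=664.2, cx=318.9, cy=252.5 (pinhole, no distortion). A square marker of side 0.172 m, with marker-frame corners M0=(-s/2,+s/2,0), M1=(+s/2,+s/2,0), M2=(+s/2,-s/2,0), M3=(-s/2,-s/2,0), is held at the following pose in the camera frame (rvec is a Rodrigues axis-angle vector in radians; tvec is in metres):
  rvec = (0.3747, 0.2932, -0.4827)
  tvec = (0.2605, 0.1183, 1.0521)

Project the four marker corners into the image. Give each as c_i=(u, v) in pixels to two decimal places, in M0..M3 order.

c0=(463.56, 386.14) c1=(568.79, 350.99) c2=(521.00, 261.75) c3=(413.79, 303.69)

Intrinsics K: fx=694.2, fy=664.2, cx=318.9, cy=252.5
Marker side s = 0.172 m; corners in marker frame (Z=0):
  M0 = (-0.0860, +0.0860, 0)
  M1 = (+0.0860, +0.0860, 0)
  M2 = (+0.0860, -0.0860, 0)
  M3 = (-0.0860, -0.0860, 0)
rvec = (0.3747, 0.2932, -0.4827), |rvec| = θ = 0.67777 rad = 38.833°
Rodrigues: sinθ=0.62705, 1−cosθ=0.22102; R = I + sinθ·[k]× + (1−cosθ)·[k]×²:
    [+0.84653 +0.49944 +0.18424]
    [-0.39372 +0.82034 -0.41476]
    [-0.35829 +0.27857 +0.89108]
t = (0.2605, 0.1183, 1.0521) m
M0: Pc = R·M0+t = (+0.23065, +0.22271, +1.10687); u = 694.2·(+0.23065)/1.10687 + 318.9 = 463.5581, v = 664.2·(+0.22271)/1.10687 + 252.5 = 386.1414
M1: Pc = R·M1+t = (+0.37625, +0.15499, +1.04524); u = 694.2·(+0.37625)/1.04524 + 318.9 = 568.7893, v = 664.2·(+0.15499)/1.04524 + 252.5 = 350.9876
M2: Pc = R·M2+t = (+0.29035, +0.01389, +0.99733); u = 694.2·(+0.29035)/0.99733 + 318.9 = 521.0001, v = 664.2·(+0.01389)/0.99733 + 252.5 = 261.7509
M3: Pc = R·M3+t = (+0.14475, +0.08161, +1.05896); u = 694.2·(+0.14475)/1.05896 + 318.9 = 413.7886, v = 664.2·(+0.08161)/1.05896 + 252.5 = 303.6882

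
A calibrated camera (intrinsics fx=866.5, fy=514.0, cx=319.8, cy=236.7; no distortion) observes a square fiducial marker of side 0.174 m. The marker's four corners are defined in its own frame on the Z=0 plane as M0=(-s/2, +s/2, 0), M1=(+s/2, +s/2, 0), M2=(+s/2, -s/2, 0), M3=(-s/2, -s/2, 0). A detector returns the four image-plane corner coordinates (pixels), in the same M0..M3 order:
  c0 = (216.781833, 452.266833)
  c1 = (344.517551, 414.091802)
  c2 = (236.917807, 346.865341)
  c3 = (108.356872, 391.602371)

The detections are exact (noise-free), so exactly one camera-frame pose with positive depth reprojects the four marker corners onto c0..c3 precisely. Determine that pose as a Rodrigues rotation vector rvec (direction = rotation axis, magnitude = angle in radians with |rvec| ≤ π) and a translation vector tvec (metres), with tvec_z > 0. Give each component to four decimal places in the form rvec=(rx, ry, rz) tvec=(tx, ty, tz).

rvec=(0.4152, 0.2254, -0.6220) tvec=(-0.0962, 0.2879, 0.8907)

Intrinsics K: fx=866.5, fy=514.0, cx=319.8, cy=236.7
Marker side s = 0.174 m; corners in marker frame (Z=0):
  M0 = (-0.0870, +0.0870, 0)
  M1 = (+0.0870, +0.0870, 0)
  M2 = (+0.0870, -0.0870, 0)
  M3 = (-0.0870, -0.0870, 0)
Detected image corners:
  c0 = (216.781833, 452.266833) px
  c1 = (344.517551, 414.091802) px
  c2 = (236.917807, 346.865341) px
  c3 = (108.356872, 391.602371) px
Planar DLT: solve 8×8 A·h = b for H (H[2,2]=1):
  H  [+653.49492 +699.11341 +226.22684]
  H  [-384.46954 +505.46970 +402.82705]
  H  [-0.36585 +0.34538 +1.00000]
B = K⁻¹H; ‖b₁‖=1.122663, ‖b₂‖=1.122663; λ = 2/(‖b₁‖+‖b₂‖) = 0.890739, sign → tz>0 ⇒ λ=+0.890739
r₁ = λ·B[:,0] = (+0.79205,-0.51620,-0.32588); r₂ = λ·B[:,1] = (+0.60513,+0.73429,+0.30764)
r₃ = r₁×r₂ = (+0.08049,-0.44087,+0.89396); SVD([r₁ r₂ r₃]) → R = UVᵀ:
  R  [+0.79205 +0.60513 +0.08049]
  R  [-0.51620 +0.73429 -0.44087]
  R  [-0.32588 +0.30764 +0.89396]
t = (-0.09619, +0.28789, +0.89074) m
tr R = 2.420292; θ = arccos((tr R − 1)/2) = 0.781091 rad = 44.753°
axis k = ((R−Rᵀ)₃₂, (R−Rᵀ)₁₃, (R−Rᵀ)₂₁) / (2 sinθ) = (+0.531568, +0.288590, -0.796336)
rvec = θ·k = (+0.415203, +0.225415, -0.622011)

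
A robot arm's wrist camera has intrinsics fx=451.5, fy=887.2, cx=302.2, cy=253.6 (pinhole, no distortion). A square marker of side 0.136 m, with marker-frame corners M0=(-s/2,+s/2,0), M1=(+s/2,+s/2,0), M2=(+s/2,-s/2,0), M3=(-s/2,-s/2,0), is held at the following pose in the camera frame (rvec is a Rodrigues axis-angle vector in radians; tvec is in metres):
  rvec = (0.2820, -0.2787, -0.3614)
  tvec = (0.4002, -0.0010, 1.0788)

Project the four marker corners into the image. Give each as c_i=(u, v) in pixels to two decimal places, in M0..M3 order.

c0=(451.87, 323.91) c1=(497.40, 280.65) c2=(487.74, 180.72) c3=(440.06, 222.96)

Intrinsics K: fx=451.5, fy=887.2, cx=302.2, cy=253.6
Marker side s = 0.136 m; corners in marker frame (Z=0):
  M0 = (-0.0680, +0.0680, 0)
  M1 = (+0.0680, +0.0680, 0)
  M2 = (+0.0680, -0.0680, 0)
  M3 = (-0.0680, -0.0680, 0)
rvec = (0.2820, -0.2787, -0.3614), |rvec| = θ = 0.53648 rad = 30.738°
Rodrigues: sinθ=0.51111, 1−cosθ=0.14049; R = I + sinθ·[k]× + (1−cosθ)·[k]×²:
    [+0.89833 +0.30595 -0.31527]
    [-0.38268 +0.89743 -0.21950]
    [+0.21578 +0.31783 +0.92327]
t = (0.4002, -0.0010, 1.0788) m
M0: Pc = R·M0+t = (+0.35992, +0.08605, +1.08574); u = 451.5·(+0.35992)/1.08574 + 302.2 = 451.8703, v = 887.2·(+0.08605)/1.08574 + 253.6 = 323.9124
M1: Pc = R·M1+t = (+0.48209, +0.03400, +1.11509); u = 451.5·(+0.48209)/1.11509 + 302.2 = 497.3995, v = 887.2·(+0.03400)/1.11509 + 253.6 = 280.6541
M2: Pc = R·M2+t = (+0.44048, -0.08805, +1.07186); u = 451.5·(+0.44048)/1.07186 + 302.2 = 487.7444, v = 887.2·(-0.08805)/1.07186 + 253.6 = 180.7217
M3: Pc = R·M3+t = (+0.31831, -0.03600, +1.04251); u = 451.5·(+0.31831)/1.04251 + 302.2 = 440.0556, v = 887.2·(-0.03600)/1.04251 + 253.6 = 222.9606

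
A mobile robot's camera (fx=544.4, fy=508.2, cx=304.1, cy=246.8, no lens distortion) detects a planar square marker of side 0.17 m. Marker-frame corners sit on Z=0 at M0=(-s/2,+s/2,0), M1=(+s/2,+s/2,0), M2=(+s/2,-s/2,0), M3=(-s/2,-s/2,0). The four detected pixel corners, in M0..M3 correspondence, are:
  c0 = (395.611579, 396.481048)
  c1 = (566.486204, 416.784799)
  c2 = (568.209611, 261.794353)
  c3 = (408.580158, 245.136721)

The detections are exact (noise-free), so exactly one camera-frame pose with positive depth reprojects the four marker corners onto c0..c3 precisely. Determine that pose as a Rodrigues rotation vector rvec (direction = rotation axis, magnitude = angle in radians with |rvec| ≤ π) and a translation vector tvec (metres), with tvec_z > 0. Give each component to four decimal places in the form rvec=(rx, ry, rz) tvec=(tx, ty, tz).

Intrinsics K: fx=544.4, fy=508.2, cx=304.1, cy=246.8
Marker side s = 0.17 m; corners in marker frame (Z=0):
  M0 = (-0.0850, +0.0850, 0)
  M1 = (+0.0850, +0.0850, 0)
  M2 = (+0.0850, -0.0850, 0)
  M3 = (-0.0850, -0.0850, 0)
Detected image corners:
  c0 = (395.611579, 396.481048) px
  c1 = (566.486204, 416.784799) px
  c2 = (568.209611, 261.794353) px
  c3 = (408.580158, 245.136721) px
Planar DLT: solve 8×8 A·h = b for H (H[2,2]=1):
  H  [+926.70728 -239.46162 +484.20732]
  H  [+78.22715 +767.44871 +327.34546]
  H  [-0.09124 -0.40434 +1.00000]
B = K⁻¹H; ‖b₁‖=1.766751, ‖b₂‖=1.766751; λ = 2/(‖b₁‖+‖b₂‖) = 0.566011, sign → tz>0 ⇒ λ=+0.566011
r₁ = λ·B[:,0] = (+0.99234,+0.11221,-0.05164); r₂ = λ·B[:,1] = (-0.12113,+0.96589,-0.22886)
r₃ = r₁×r₂ = (+0.02420,+0.23336,+0.97209); SVD([r₁ r₂ r₃]) → R = UVᵀ:
  R  [+0.99234 -0.12113 +0.02420]
  R  [+0.11221 +0.96589 +0.23336]
  R  [-0.05164 -0.22886 +0.97209]
t = (+0.18726, +0.08971, +0.56601) m
tr R = 2.930324; θ = arccos((tr R − 1)/2) = 0.264735 rad = 15.168°
axis k = ((R−Rᵀ)₃₂, (R−Rᵀ)₁₃, (R−Rᵀ)₂₁) / (2 sinθ) = (-0.883280, +0.144937, +0.445880)
rvec = θ·k = (-0.233835, +0.038370, +0.118040)

rvec=(-0.2338, 0.0384, 0.1180) tvec=(0.1873, 0.0897, 0.5660)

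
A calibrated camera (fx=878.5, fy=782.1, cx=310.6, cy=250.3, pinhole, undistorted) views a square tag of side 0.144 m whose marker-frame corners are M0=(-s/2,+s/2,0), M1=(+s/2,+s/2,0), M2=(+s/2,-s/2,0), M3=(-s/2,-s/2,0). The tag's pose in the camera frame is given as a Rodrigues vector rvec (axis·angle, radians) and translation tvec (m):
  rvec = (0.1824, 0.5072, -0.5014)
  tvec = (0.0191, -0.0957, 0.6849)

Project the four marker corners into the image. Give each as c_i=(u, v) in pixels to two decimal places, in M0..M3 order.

c0=(311.46, 246.25) c1=(458.50, 174.41) c2=(361.65, 22.84) c3=(223.12, 110.72)

Intrinsics K: fx=878.5, fy=782.1, cx=310.6, cy=250.3
Marker side s = 0.144 m; corners in marker frame (Z=0):
  M0 = (-0.0720, +0.0720, 0)
  M1 = (+0.0720, +0.0720, 0)
  M2 = (+0.0720, -0.0720, 0)
  M3 = (-0.0720, -0.0720, 0)
rvec = (0.1824, 0.5072, -0.5014), |rvec| = θ = 0.73615 rad = 42.179°
Rodrigues: sinθ=0.67144, 1−cosθ=0.25894; R = I + sinθ·[k]× + (1−cosθ)·[k]×²:
    [+0.75695 +0.50153 +0.41892]
    [-0.41312 +0.86398 -0.28788]
    [-0.50631 +0.04485 +0.86118]
t = (0.0191, -0.0957, 0.6849) m
M0: Pc = R·M0+t = (+0.00071, -0.00375, +0.72458); u = 878.5·(+0.00071)/0.72458 + 310.6 = 311.4602, v = 782.1·(-0.00375)/0.72458 + 250.3 = 246.2534
M1: Pc = R·M1+t = (+0.10971, -0.06324, +0.65167); u = 878.5·(+0.10971)/0.65167 + 310.6 = 458.4973, v = 782.1·(-0.06324)/0.65167 + 250.3 = 174.4053
M2: Pc = R·M2+t = (+0.03749, -0.18765, +0.64522); u = 878.5·(+0.03749)/0.64522 + 310.6 = 361.6455, v = 782.1·(-0.18765)/0.64522 + 250.3 = 22.8385
M3: Pc = R·M3+t = (-0.07151, -0.12816, +0.71813); u = 878.5·(-0.07151)/0.71813 + 310.6 = 223.1192, v = 782.1·(-0.12816)/0.71813 + 250.3 = 110.7209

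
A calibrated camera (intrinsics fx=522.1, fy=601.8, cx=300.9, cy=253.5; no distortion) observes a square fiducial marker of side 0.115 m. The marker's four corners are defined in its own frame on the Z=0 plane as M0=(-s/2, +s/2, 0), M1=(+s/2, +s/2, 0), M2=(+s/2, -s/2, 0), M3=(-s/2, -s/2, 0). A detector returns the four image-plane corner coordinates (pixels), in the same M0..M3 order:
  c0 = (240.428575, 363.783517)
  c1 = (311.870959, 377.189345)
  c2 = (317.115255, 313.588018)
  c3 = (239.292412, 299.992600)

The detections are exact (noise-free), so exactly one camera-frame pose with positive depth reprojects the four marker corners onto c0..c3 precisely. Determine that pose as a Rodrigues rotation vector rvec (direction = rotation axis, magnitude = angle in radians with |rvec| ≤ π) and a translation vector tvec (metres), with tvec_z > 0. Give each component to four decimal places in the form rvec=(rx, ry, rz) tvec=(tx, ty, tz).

Intrinsics K: fx=522.1, fy=601.8, cx=300.9, cy=253.5
Marker side s = 0.115 m; corners in marker frame (Z=0):
  M0 = (-0.0575, +0.0575, 0)
  M1 = (+0.0575, +0.0575, 0)
  M2 = (+0.0575, -0.0575, 0)
  M3 = (-0.0575, -0.0575, 0)
Detected image corners:
  c0 = (240.428575, 363.783517) px
  c1 = (311.870959, 377.189345) px
  c2 = (317.115255, 313.588018) px
  c3 = (239.292412, 299.992600) px
Planar DLT: solve 8×8 A·h = b for H (H[2,2]=1):
  H  [+611.51085 +187.40324 +276.85220]
  H  [+73.02671 +804.41075 +339.94233]
  H  [-0.13092 +0.73980 +1.00000]
B = K⁻¹H; ‖b₁‖=1.265925, ‖b₂‖=1.265925; λ = 2/(‖b₁‖+‖b₂‖) = 0.789936, sign → tz>0 ⇒ λ=+0.789936
r₁ = λ·B[:,0] = (+0.98482,+0.13942,-0.10342); r₂ = λ·B[:,1] = (-0.05326,+0.80972,+0.58440)
r₃ = r₁×r₂ = (+0.16522,-0.57002,+0.80485); SVD([r₁ r₂ r₃]) → R = UVᵀ:
  R  [+0.98482 -0.05326 +0.16522]
  R  [+0.13942 +0.80972 -0.57002]
  R  [-0.10342 +0.58440 +0.80485]
t = (-0.03638, +0.11347, +0.78994) m
tr R = 2.599388; θ = arccos((tr R − 1)/2) = 0.644011 rad = 36.899°
axis k = ((R−Rᵀ)₃₂, (R−Rᵀ)₁₃, (R−Rᵀ)₂₁) / (2 sinθ) = (+0.961356, +0.223712, +0.160460)
rvec = θ·k = (+0.619124, +0.144073, +0.103338)

rvec=(0.6191, 0.1441, 0.1033) tvec=(-0.0364, 0.1135, 0.7899)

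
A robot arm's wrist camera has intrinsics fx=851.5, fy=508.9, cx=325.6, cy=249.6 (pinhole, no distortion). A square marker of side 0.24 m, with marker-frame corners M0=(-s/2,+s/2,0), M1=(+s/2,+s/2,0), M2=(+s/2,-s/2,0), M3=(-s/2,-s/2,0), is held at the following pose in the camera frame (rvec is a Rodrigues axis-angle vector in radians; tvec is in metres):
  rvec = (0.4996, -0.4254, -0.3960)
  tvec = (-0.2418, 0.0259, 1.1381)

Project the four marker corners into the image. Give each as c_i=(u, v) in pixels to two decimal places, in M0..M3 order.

c0=(98.23, 327.14) c1=(249.71, 277.39) c2=(193.58, 191.77) c3=(19.71, 241.89)

Intrinsics K: fx=851.5, fy=508.9, cx=325.6, cy=249.6
Marker side s = 0.24 m; corners in marker frame (Z=0):
  M0 = (-0.1200, +0.1200, 0)
  M1 = (+0.1200, +0.1200, 0)
  M2 = (+0.1200, -0.1200, 0)
  M3 = (-0.1200, -0.1200, 0)
rvec = (0.4996, -0.4254, -0.3960), |rvec| = θ = 0.76641 rad = 43.912°
Rodrigues: sinθ=0.69355, 1−cosθ=0.27959; R = I + sinθ·[k]× + (1−cosθ)·[k]×²:
    [+0.83922 +0.25719 -0.47913]
    [-0.45952 +0.80655 -0.37192]
    [+0.29079 +0.53229 +0.79505]
t = (-0.2418, 0.0259, 1.1381) m
M0: Pc = R·M0+t = (-0.31164, +0.17783, +1.16708); u = 851.5·(-0.31164)/1.16708 + 325.6 = 98.2258, v = 508.9·(+0.17783)/1.16708 + 249.6 = 327.1410
M1: Pc = R·M1+t = (-0.11023, +0.06754, +1.23687); u = 851.5·(-0.11023)/1.23687 + 325.6 = 249.7135, v = 508.9·(+0.06754)/1.23687 + 249.6 = 277.3901
M2: Pc = R·M2+t = (-0.17196, -0.12603, +1.10912); u = 851.5·(-0.17196)/1.10912 + 325.6 = 193.5841, v = 508.9·(-0.12603)/1.10912 + 249.6 = 191.7743
M3: Pc = R·M3+t = (-0.37337, -0.01574, +1.03933); u = 851.5·(-0.37337)/1.03933 + 325.6 = 19.7072, v = 508.9·(-0.01574)/1.03933 + 249.6 = 241.8915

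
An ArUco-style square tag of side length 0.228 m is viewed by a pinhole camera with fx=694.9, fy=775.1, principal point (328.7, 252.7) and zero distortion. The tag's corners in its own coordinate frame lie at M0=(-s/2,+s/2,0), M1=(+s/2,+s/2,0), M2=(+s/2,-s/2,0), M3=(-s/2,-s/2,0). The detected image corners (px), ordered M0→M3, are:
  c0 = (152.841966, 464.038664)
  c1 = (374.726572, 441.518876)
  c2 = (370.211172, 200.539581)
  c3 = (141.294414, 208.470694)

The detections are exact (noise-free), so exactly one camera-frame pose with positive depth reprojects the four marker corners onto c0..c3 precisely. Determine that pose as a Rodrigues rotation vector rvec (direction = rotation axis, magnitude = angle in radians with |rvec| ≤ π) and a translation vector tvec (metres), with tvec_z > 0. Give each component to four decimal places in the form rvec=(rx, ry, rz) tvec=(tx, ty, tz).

rvec=(0.0869, -0.1896, -0.0348) tvec=(-0.0662, 0.0703, 0.7031)

Intrinsics K: fx=694.9, fy=775.1, cx=328.7, cy=252.7
Marker side s = 0.228 m; corners in marker frame (Z=0):
  M0 = (-0.1140, +0.1140, 0)
  M1 = (+0.1140, +0.1140, 0)
  M2 = (+0.1140, -0.1140, 0)
  M3 = (-0.1140, -0.1140, 0)
Detected image corners:
  c0 = (152.841966, 464.038664) px
  c1 = (374.726572, 441.518876) px
  c2 = (370.211172, 200.539581) px
  c3 = (141.294414, 208.470694) px
Planar DLT: solve 8×8 A·h = b for H (H[2,2]=1):
  H  [+1057.35257 +67.84667 +263.23836]
  H  [+20.02230 +1129.81139 +330.21405]
  H  [+0.26553 +0.12737 +1.00000]
B = K⁻¹H; ‖b₁‖=1.422315, ‖b₂‖=1.422315; λ = 2/(‖b₁‖+‖b₂‖) = 0.703079, sign → tz>0 ⇒ λ=+0.703079
r₁ = λ·B[:,0] = (+0.98149,-0.04270,+0.18669); r₂ = λ·B[:,1] = (+0.02628,+0.99564,+0.08955)
r₃ = r₁×r₂ = (-0.18970,-0.08299,+0.97833); SVD([r₁ r₂ r₃]) → R = UVᵀ:
  R  [+0.98149 +0.02628 -0.18970]
  R  [-0.04270 +0.99564 -0.08299]
  R  [+0.18669 +0.08955 +0.97833]
t = (-0.06623, +0.07031, +0.70308) m
tr R = 2.955454; θ = arccos((tr R − 1)/2) = 0.211453 rad = 12.115°
axis k = ((R−Rᵀ)₃₂, (R−Rᵀ)₁₃, (R−Rᵀ)₂₁) / (2 sinθ) = (+0.411050, -0.896675, -0.164350)
rvec = θ·k = (+0.086918, -0.189605, -0.034752)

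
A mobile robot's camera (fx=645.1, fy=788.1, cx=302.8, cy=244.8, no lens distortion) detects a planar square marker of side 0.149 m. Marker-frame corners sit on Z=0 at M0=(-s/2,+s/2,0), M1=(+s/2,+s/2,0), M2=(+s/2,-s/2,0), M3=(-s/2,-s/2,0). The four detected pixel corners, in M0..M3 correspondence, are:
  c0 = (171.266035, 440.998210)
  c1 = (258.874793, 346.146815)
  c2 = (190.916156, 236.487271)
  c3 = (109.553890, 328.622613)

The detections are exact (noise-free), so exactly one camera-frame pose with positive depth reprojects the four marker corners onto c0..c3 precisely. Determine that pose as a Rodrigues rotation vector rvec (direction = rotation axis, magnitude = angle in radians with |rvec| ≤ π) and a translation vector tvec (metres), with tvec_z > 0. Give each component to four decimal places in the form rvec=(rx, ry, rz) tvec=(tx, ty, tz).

rvec=(-0.2548, 0.2340, -0.7046) tvec=(-0.1534, 0.0953, 0.8141)

Intrinsics K: fx=645.1, fy=788.1, cx=302.8, cy=244.8
Marker side s = 0.149 m; corners in marker frame (Z=0):
  M0 = (-0.0745, +0.0745, 0)
  M1 = (+0.0745, +0.0745, 0)
  M2 = (+0.0745, -0.0745, 0)
  M3 = (-0.0745, -0.0745, 0)
Detected image corners:
  c0 = (171.266035, 440.998210) px
  c1 = (258.874793, 346.146815) px
  c2 = (190.916156, 236.487271) px
  c3 = (109.553890, 328.622613) px
Planar DLT: solve 8×8 A·h = b for H (H[2,2]=1):
  H  [+538.28002 +365.86177 +181.25495]
  H  [-679.31095 +617.41625 +337.03740]
  H  [-0.15410 -0.37795 +1.00000]
B = K⁻¹H; ‖b₁‖=1.228284, ‖b₂‖=1.228284; λ = 2/(‖b₁‖+‖b₂‖) = 0.814144, sign → tz>0 ⇒ λ=+0.814144
r₁ = λ·B[:,0] = (+0.73822,-0.66279,-0.12546); r₂ = λ·B[:,1] = (+0.60617,+0.73340,-0.30771)
r₃ = r₁×r₂ = (+0.29596,+0.15111,+0.94317); SVD([r₁ r₂ r₃]) → R = UVᵀ:
  R  [+0.73822 +0.60617 +0.29596]
  R  [-0.66279 +0.73340 +0.15111]
  R  [-0.12546 -0.30771 +0.94317]
t = (-0.15340, +0.09529, +0.81414) m
tr R = 2.414794; θ = arccos((tr R − 1)/2) = 0.784988 rad = 44.976°
axis k = ((R−Rᵀ)₃₂, (R−Rᵀ)₁₃, (R−Rᵀ)₂₁) / (2 sinθ) = (-0.324567, +0.298109, -0.897657)
rvec = θ·k = (-0.254781, +0.234012, -0.704649)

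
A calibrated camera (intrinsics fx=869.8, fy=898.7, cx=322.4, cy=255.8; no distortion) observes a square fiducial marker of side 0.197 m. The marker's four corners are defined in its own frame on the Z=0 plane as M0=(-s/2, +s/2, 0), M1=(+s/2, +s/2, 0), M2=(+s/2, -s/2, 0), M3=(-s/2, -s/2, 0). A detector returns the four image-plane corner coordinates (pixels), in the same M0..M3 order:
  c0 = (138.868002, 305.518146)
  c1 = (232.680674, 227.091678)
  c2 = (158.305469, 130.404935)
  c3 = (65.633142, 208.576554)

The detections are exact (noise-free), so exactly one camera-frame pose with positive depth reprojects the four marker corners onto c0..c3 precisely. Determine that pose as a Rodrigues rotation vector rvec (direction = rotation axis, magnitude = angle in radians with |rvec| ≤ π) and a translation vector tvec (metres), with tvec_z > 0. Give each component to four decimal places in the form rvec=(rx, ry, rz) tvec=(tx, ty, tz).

rvec=(-0.0497, 0.0520, -0.6761) tvec=(-0.2836, -0.0601, 1.4195)

Intrinsics K: fx=869.8, fy=898.7, cx=322.4, cy=255.8
Marker side s = 0.197 m; corners in marker frame (Z=0):
  M0 = (-0.0985, +0.0985, 0)
  M1 = (+0.0985, +0.0985, 0)
  M2 = (+0.0985, -0.0985, 0)
  M3 = (-0.0985, -0.0985, 0)
Detected image corners:
  c0 = (138.868002, 305.518146) px
  c1 = (232.680674, 227.091678) px
  c2 = (158.305469, 130.404935) px
  c3 = (65.633142, 208.576554) px
Planar DLT: solve 8×8 A·h = b for H (H[2,2]=1):
  H  [+469.95518 +368.04358 +148.60764]
  H  [-402.34928 +481.79128 +217.77324]
  H  [-0.02246 -0.04430 +1.00000]
B = K⁻¹H; ‖b₁‖=0.704451, ‖b₂‖=0.704451; λ = 2/(‖b₁‖+‖b₂‖) = 1.419546, sign → tz>0 ⇒ λ=+1.419546
r₁ = λ·B[:,0] = (+0.77880,-0.62646,-0.03189); r₂ = λ·B[:,1] = (+0.62397,+0.77891,-0.06288)
r₃ = r₁×r₂ = (+0.06423,+0.02908,+0.99751); SVD([r₁ r₂ r₃]) → R = UVᵀ:
  R  [+0.77880 +0.62397 +0.06423]
  R  [-0.62646 +0.77891 +0.02908]
  R  [-0.03189 -0.06288 +0.99751]
t = (-0.28364, -0.06007, +1.41955) m
tr R = 2.555230; θ = arccos((tr R − 1)/2) = 0.679933 rad = 38.957°
axis k = ((R−Rᵀ)₃₂, (R−Rᵀ)₁₃, (R−Rᵀ)₂₁) / (2 sinθ) = (-0.073131, +0.076441, -0.994389)
rvec = θ·k = (-0.049724, +0.051975, -0.676117)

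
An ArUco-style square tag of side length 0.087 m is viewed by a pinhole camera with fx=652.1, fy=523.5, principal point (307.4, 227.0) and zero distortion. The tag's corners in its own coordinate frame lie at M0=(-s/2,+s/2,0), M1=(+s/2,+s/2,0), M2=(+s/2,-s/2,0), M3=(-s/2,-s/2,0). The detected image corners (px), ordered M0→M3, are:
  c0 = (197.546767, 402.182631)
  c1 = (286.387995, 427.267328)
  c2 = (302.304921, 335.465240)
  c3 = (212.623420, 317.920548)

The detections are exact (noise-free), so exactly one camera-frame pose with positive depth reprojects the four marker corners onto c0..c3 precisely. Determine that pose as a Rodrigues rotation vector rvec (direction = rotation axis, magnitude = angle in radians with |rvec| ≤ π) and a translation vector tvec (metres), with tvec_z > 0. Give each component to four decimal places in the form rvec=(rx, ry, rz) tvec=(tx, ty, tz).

Intrinsics K: fx=652.1, fy=523.5, cx=307.4, cy=227.0
Marker side s = 0.087 m; corners in marker frame (Z=0):
  M0 = (-0.0435, +0.0435, 0)
  M1 = (+0.0435, +0.0435, 0)
  M2 = (+0.0435, -0.0435, 0)
  M3 = (-0.0435, -0.0435, 0)
Detected image corners:
  c0 = (197.546767, 402.182631) px
  c1 = (286.387995, 427.267328) px
  c2 = (302.304921, 335.465240) px
  c3 = (212.623420, 317.920548) px
Planar DLT: solve 8×8 A·h = b for H (H[2,2]=1):
  H  [+783.80160 -192.94970 +247.85303]
  H  [-114.67411 +987.72321 +370.14405]
  H  [-0.96992 -0.06019 +1.00000]
B = K⁻¹H; ‖b₁‖=1.932420, ‖b₂‖=1.932420; λ = 2/(‖b₁‖+‖b₂‖) = 0.517486, sign → tz>0 ⇒ λ=+0.517486
r₁ = λ·B[:,0] = (+0.85860,+0.10429,-0.50192); r₂ = λ·B[:,1] = (-0.13844,+0.98988,-0.03115)
r₃ = r₁×r₂ = (+0.49359,+0.09623,+0.86435); SVD([r₁ r₂ r₃]) → R = UVᵀ:
  R  [+0.85860 -0.13844 +0.49359]
  R  [+0.10429 +0.98988 +0.09623]
  R  [-0.50192 -0.03115 +0.86435]
t = (-0.04725, +0.14150, +0.51749) m
tr R = 2.712840; θ = arccos((tr R − 1)/2) = 0.542501 rad = 31.083°
axis k = ((R−Rᵀ)₃₂, (R−Rᵀ)₁₃, (R−Rᵀ)₂₁) / (2 sinθ) = (-0.123355, +0.964120, +0.235068)
rvec = θ·k = (-0.066920, +0.523036, +0.127525)

rvec=(-0.0669, 0.5230, 0.1275) tvec=(-0.0473, 0.1415, 0.5175)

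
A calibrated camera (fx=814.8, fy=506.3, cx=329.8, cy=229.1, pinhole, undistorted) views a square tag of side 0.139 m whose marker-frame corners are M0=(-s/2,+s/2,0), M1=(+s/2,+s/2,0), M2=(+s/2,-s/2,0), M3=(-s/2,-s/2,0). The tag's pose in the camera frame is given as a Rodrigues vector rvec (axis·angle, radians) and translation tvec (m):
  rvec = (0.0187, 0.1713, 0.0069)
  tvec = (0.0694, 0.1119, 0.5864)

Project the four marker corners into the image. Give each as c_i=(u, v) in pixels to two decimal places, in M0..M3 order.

c0=(330.55, 381.77) c1=(524.36, 389.08) c2=(526.31, 267.08) c3=(331.55, 264.58)

Intrinsics K: fx=814.8, fy=506.3, cx=329.8, cy=229.1
Marker side s = 0.139 m; corners in marker frame (Z=0):
  M0 = (-0.0695, +0.0695, 0)
  M1 = (+0.0695, +0.0695, 0)
  M2 = (+0.0695, -0.0695, 0)
  M3 = (-0.0695, -0.0695, 0)
rvec = (0.0187, 0.1713, 0.0069), |rvec| = θ = 0.17246 rad = 9.881°
Rodrigues: sinθ=0.17160, 1−cosθ=0.01483; R = I + sinθ·[k]× + (1−cosθ)·[k]×²:
    [+0.98534 -0.00527 +0.17052]
    [+0.00846 +0.99980 -0.01802]
    [-0.17039 +0.01920 +0.98519]
t = (0.0694, 0.1119, 0.5864) m
M0: Pc = R·M0+t = (+0.00055, +0.18080, +0.59958); u = 814.8·(+0.00055)/0.59958 + 329.8 = 330.5511, v = 506.3·(+0.18080)/0.59958 + 229.1 = 381.7712
M1: Pc = R·M1+t = (+0.13752, +0.18197, +0.57589); u = 814.8·(+0.13752)/0.57589 + 329.8 = 524.3629, v = 506.3·(+0.18197)/0.57589 + 229.1 = 389.0842
M2: Pc = R·M2+t = (+0.13825, +0.04300, +0.57322); u = 814.8·(+0.13825)/0.57322 + 329.8 = 526.3095, v = 506.3·(+0.04300)/0.57322 + 229.1 = 267.0815
M3: Pc = R·M3+t = (+0.00128, +0.04183, +0.59691); u = 814.8·(+0.00128)/0.59691 + 329.8 = 331.5540, v = 506.3·(+0.04183)/0.59691 + 229.1 = 264.5766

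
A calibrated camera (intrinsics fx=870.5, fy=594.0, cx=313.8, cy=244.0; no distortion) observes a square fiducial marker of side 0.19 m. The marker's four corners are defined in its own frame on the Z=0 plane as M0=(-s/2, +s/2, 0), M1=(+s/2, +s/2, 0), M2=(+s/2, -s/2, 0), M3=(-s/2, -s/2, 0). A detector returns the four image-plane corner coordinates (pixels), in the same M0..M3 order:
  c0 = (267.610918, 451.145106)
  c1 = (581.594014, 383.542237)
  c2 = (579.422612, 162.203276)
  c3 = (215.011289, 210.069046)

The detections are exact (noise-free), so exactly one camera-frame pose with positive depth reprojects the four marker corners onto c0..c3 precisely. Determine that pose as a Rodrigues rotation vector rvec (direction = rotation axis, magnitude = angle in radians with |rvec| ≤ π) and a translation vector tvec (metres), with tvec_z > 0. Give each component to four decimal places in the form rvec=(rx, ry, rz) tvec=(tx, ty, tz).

Intrinsics K: fx=870.5, fy=594.0, cx=313.8, cy=244.0
Marker side s = 0.19 m; corners in marker frame (Z=0):
  M0 = (-0.0950, +0.0950, 0)
  M1 = (+0.0950, +0.0950, 0)
  M2 = (+0.0950, -0.0950, 0)
  M3 = (-0.0950, -0.0950, 0)
Detected image corners:
  c0 = (267.610918, 451.145106) px
  c1 = (581.594014, 383.542237) px
  c2 = (579.422612, 162.203276) px
  c3 = (215.011289, 210.069046) px
Planar DLT: solve 8×8 A·h = b for H (H[2,2]=1):
  H  [+2035.69723 +436.72721 +422.04292]
  H  [-116.79256 +1434.47107 +308.03994]
  H  [+0.63194 +0.73145 +1.00000]
B = K⁻¹H; ‖b₁‖=2.250038, ‖b₂‖=2.250038; λ = 2/(‖b₁‖+‖b₂‖) = 0.444437, sign → tz>0 ⇒ λ=+0.444437
r₁ = λ·B[:,0] = (+0.93809,-0.20275,+0.28086); r₂ = λ·B[:,1] = (+0.10579,+0.93975,+0.32508)
r₃ = r₁×r₂ = (-0.32985,-0.27525,+0.90302); SVD([r₁ r₂ r₃]) → R = UVᵀ:
  R  [+0.93809 +0.10579 -0.32985]
  R  [-0.20275 +0.93975 -0.27525]
  R  [+0.28086 +0.32508 +0.90302]
t = (+0.05526, +0.04792, +0.44444) m
tr R = 2.780856; θ = arccos((tr R − 1)/2) = 0.472512 rad = 27.073°
axis k = ((R−Rᵀ)₃₂, (R−Rᵀ)₁₃, (R−Rᵀ)₂₁) / (2 sinθ) = (+0.659522, -0.670921, -0.338962)
rvec = θ·k = (+0.311632, -0.317018, -0.160164)

rvec=(0.3116, -0.3170, -0.1602) tvec=(0.0553, 0.0479, 0.4444)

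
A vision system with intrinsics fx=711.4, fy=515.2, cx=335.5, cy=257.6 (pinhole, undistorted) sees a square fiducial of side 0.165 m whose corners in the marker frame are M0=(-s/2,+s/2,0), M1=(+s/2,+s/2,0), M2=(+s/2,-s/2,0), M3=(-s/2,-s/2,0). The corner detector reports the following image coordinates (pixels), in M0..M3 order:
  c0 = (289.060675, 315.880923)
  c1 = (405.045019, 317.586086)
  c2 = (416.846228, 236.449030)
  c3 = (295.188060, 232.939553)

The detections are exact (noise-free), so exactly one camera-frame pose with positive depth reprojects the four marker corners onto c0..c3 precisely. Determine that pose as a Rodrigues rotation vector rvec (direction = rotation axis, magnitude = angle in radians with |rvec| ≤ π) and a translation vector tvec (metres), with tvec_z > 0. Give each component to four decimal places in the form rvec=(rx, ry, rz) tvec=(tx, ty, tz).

rvec=(0.3004, -0.1153, 0.0521) tvec=(0.0227, 0.0363, 0.9779)

Intrinsics K: fx=711.4, fy=515.2, cx=335.5, cy=257.6
Marker side s = 0.165 m; corners in marker frame (Z=0):
  M0 = (-0.0825, +0.0825, 0)
  M1 = (+0.0825, +0.0825, 0)
  M2 = (+0.0825, -0.0825, 0)
  M3 = (-0.0825, -0.0825, 0)
Detected image corners:
  c0 = (289.060675, 315.880923) px
  c1 = (405.045019, 317.586086) px
  c2 = (416.846228, 236.449030) px
  c3 = (295.188060, 232.939553) px
Planar DLT: solve 8×8 A·h = b for H (H[2,2]=1):
  H  [+763.22456 +50.51264 +352.03131]
  H  [+49.80014 +579.51808 +276.73818]
  H  [+0.12380 +0.29874 +1.00000]
B = K⁻¹H; ‖b₁‖=1.022582, ‖b₂‖=1.022582; λ = 2/(‖b₁‖+‖b₂‖) = 0.977917, sign → tz>0 ⇒ λ=+0.977917
r₁ = λ·B[:,0] = (+0.99206,+0.03399,+0.12106); r₂ = λ·B[:,1] = (-0.06834,+0.95393,+0.29214)
r₃ = r₁×r₂ = (-0.10556,-0.29810,+0.94868); SVD([r₁ r₂ r₃]) → R = UVᵀ:
  R  [+0.99206 -0.06834 -0.10556]
  R  [+0.03399 +0.95393 -0.29810]
  R  [+0.12106 +0.29214 +0.94868]
t = (+0.02272, +0.03633, +0.97792) m
tr R = 2.894674; θ = arccos((tr R − 1)/2) = 0.325981 rad = 18.677°
axis k = ((R−Rᵀ)₃₂, (R−Rᵀ)₁₃, (R−Rᵀ)₂₁) / (2 sinθ) = (+0.921561, -0.353831, +0.159778)
rvec = θ·k = (+0.300412, -0.115342, +0.052085)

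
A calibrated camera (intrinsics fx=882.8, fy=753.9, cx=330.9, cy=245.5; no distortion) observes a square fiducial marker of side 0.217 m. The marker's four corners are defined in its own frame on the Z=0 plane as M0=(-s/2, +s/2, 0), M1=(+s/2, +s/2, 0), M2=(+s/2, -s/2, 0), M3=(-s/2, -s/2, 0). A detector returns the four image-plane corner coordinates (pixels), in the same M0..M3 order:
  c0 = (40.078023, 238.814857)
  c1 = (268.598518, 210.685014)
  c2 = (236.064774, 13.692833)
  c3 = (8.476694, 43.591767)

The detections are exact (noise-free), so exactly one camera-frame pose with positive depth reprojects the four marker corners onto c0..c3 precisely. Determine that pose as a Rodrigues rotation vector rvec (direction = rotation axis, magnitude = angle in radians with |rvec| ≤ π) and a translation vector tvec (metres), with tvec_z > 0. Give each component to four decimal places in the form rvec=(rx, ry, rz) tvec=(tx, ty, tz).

rvec=(-0.0080, 0.0365, -0.1410) tvec=(-0.1804, -0.1300, 0.8246)

Intrinsics K: fx=882.8, fy=753.9, cx=330.9, cy=245.5
Marker side s = 0.217 m; corners in marker frame (Z=0):
  M0 = (-0.1085, +0.1085, 0)
  M1 = (+0.1085, +0.1085, 0)
  M2 = (+0.1085, -0.1085, 0)
  M3 = (-0.1085, -0.1085, 0)
Detected image corners:
  c0 = (40.078023, 238.814857) px
  c1 = (268.598518, 210.685014) px
  c2 = (236.064774, 13.692833) px
  c3 = (8.476694, 43.591767) px
Planar DLT: solve 8×8 A·h = b for H (H[2,2]=1):
  H  [+1044.92842 +146.00579 +137.74473]
  H  [-139.21808 +902.08964 +126.62907]
  H  [-0.04346 -0.01273 +1.00000]
B = K⁻¹H; ‖b₁‖=1.212774, ‖b₂‖=1.212774; λ = 2/(‖b₁‖+‖b₂‖) = 0.824556, sign → tz>0 ⇒ λ=+0.824556
r₁ = λ·B[:,0] = (+0.98942,-0.14060,-0.03583); r₂ = λ·B[:,1] = (+0.14031,+0.99005,-0.01050)
r₃ = r₁×r₂ = (+0.03695,+0.00536,+0.99930); SVD([r₁ r₂ r₃]) → R = UVᵀ:
  R  [+0.98942 +0.14031 +0.03695]
  R  [-0.14060 +0.99005 +0.00536]
  R  [-0.03583 -0.01050 +0.99930]
t = (-0.18041, -0.13001, +0.82456) m
tr R = 2.978773; θ = arccos((tr R − 1)/2) = 0.145823 rad = 8.355°
axis k = ((R−Rᵀ)₃₂, (R−Rᵀ)₁₃, (R−Rᵀ)₂₁) / (2 sinθ) = (-0.054561, +0.250442, -0.966593)
rvec = θ·k = (-0.007956, +0.036520, -0.140952)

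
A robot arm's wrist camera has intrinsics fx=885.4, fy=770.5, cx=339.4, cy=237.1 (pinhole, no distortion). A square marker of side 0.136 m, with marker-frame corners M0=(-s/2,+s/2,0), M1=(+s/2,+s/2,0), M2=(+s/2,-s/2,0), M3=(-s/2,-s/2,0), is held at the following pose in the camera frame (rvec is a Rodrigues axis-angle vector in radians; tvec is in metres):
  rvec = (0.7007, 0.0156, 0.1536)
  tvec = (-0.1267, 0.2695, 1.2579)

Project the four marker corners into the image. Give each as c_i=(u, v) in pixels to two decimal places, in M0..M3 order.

Intrinsics K: fx=885.4, fy=770.5, cx=339.4, cy=237.1
Marker side s = 0.136 m; corners in marker frame (Z=0):
  M0 = (-0.0680, +0.0680, 0)
  M1 = (+0.0680, +0.0680, 0)
  M2 = (+0.0680, -0.0680, 0)
  M3 = (-0.0680, -0.0680, 0)
rvec = (0.7007, 0.0156, 0.1536), |rvec| = θ = 0.71751 rad = 41.110°
Rodrigues: sinθ=0.65751, 1−cosθ=0.24655; R = I + sinθ·[k]× + (1−cosθ)·[k]×²:
    [+0.98858 -0.13552 +0.06584]
    [+0.14599 +0.75356 -0.64096]
    [+0.03725 +0.64325 +0.76475]
t = (-0.1267, 0.2695, 1.2579) m
M0: Pc = R·M0+t = (-0.20314, +0.31081, +1.29911); u = 885.4·(-0.20314)/1.29911 + 339.4 = 200.9516, v = 770.5·(+0.31081)/1.29911 + 237.1 = 421.4441
M1: Pc = R·M1+t = (-0.06869, +0.33067, +1.30417); u = 885.4·(-0.06869)/1.30417 + 339.4 = 292.7654, v = 770.5·(+0.33067)/1.30417 + 237.1 = 432.4581
M2: Pc = R·M2+t = (-0.05026, +0.22819, +1.21669); u = 885.4·(-0.05026)/1.21669 + 339.4 = 302.8246, v = 770.5·(+0.22819)/1.21669 + 237.1 = 381.6038
M3: Pc = R·M3+t = (-0.18471, +0.20833, +1.21163); u = 885.4·(-0.18471)/1.21163 + 339.4 = 204.4237, v = 770.5·(+0.20833)/1.21163 + 237.1 = 369.5819

c0=(200.95, 421.44) c1=(292.77, 432.46) c2=(302.82, 381.60) c3=(204.42, 369.58)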